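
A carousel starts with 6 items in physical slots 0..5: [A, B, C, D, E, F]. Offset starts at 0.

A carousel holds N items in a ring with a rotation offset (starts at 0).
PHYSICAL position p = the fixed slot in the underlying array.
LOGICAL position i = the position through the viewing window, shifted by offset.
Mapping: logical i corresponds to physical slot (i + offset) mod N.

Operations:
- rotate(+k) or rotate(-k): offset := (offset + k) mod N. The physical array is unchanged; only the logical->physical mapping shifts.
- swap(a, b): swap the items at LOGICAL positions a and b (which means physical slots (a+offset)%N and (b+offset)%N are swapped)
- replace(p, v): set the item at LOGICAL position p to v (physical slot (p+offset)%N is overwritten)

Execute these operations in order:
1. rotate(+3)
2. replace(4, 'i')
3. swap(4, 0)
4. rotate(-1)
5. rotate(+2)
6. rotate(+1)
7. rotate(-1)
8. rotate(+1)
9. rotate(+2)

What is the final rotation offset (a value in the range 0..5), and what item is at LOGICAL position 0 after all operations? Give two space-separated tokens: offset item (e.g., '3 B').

After op 1 (rotate(+3)): offset=3, physical=[A,B,C,D,E,F], logical=[D,E,F,A,B,C]
After op 2 (replace(4, 'i')): offset=3, physical=[A,i,C,D,E,F], logical=[D,E,F,A,i,C]
After op 3 (swap(4, 0)): offset=3, physical=[A,D,C,i,E,F], logical=[i,E,F,A,D,C]
After op 4 (rotate(-1)): offset=2, physical=[A,D,C,i,E,F], logical=[C,i,E,F,A,D]
After op 5 (rotate(+2)): offset=4, physical=[A,D,C,i,E,F], logical=[E,F,A,D,C,i]
After op 6 (rotate(+1)): offset=5, physical=[A,D,C,i,E,F], logical=[F,A,D,C,i,E]
After op 7 (rotate(-1)): offset=4, physical=[A,D,C,i,E,F], logical=[E,F,A,D,C,i]
After op 8 (rotate(+1)): offset=5, physical=[A,D,C,i,E,F], logical=[F,A,D,C,i,E]
After op 9 (rotate(+2)): offset=1, physical=[A,D,C,i,E,F], logical=[D,C,i,E,F,A]

Answer: 1 D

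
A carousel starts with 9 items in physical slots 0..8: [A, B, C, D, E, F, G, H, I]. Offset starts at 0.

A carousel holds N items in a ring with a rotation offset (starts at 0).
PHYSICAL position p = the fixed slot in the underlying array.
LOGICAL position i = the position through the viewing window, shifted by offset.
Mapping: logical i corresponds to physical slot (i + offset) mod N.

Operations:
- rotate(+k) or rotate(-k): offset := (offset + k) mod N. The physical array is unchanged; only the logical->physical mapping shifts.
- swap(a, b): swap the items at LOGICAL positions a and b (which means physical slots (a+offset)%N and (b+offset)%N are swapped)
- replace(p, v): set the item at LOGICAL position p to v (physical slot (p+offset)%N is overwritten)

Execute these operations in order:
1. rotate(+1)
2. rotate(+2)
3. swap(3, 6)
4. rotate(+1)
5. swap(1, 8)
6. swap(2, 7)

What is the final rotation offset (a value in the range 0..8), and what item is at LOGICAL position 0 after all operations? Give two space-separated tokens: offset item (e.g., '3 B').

After op 1 (rotate(+1)): offset=1, physical=[A,B,C,D,E,F,G,H,I], logical=[B,C,D,E,F,G,H,I,A]
After op 2 (rotate(+2)): offset=3, physical=[A,B,C,D,E,F,G,H,I], logical=[D,E,F,G,H,I,A,B,C]
After op 3 (swap(3, 6)): offset=3, physical=[G,B,C,D,E,F,A,H,I], logical=[D,E,F,A,H,I,G,B,C]
After op 4 (rotate(+1)): offset=4, physical=[G,B,C,D,E,F,A,H,I], logical=[E,F,A,H,I,G,B,C,D]
After op 5 (swap(1, 8)): offset=4, physical=[G,B,C,F,E,D,A,H,I], logical=[E,D,A,H,I,G,B,C,F]
After op 6 (swap(2, 7)): offset=4, physical=[G,B,A,F,E,D,C,H,I], logical=[E,D,C,H,I,G,B,A,F]

Answer: 4 E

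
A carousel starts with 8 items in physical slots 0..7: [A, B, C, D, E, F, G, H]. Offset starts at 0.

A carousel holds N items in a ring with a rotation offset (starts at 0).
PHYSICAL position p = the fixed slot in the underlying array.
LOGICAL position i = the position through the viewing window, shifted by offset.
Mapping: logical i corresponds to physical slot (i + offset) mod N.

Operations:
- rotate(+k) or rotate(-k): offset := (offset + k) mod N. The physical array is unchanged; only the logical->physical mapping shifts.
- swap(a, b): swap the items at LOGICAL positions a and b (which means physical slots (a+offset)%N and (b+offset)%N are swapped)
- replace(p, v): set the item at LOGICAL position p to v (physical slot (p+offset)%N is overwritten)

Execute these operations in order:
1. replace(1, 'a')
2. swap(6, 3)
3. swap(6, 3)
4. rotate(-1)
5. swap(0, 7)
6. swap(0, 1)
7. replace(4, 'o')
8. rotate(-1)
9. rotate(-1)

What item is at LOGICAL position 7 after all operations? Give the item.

Answer: E

Derivation:
After op 1 (replace(1, 'a')): offset=0, physical=[A,a,C,D,E,F,G,H], logical=[A,a,C,D,E,F,G,H]
After op 2 (swap(6, 3)): offset=0, physical=[A,a,C,G,E,F,D,H], logical=[A,a,C,G,E,F,D,H]
After op 3 (swap(6, 3)): offset=0, physical=[A,a,C,D,E,F,G,H], logical=[A,a,C,D,E,F,G,H]
After op 4 (rotate(-1)): offset=7, physical=[A,a,C,D,E,F,G,H], logical=[H,A,a,C,D,E,F,G]
After op 5 (swap(0, 7)): offset=7, physical=[A,a,C,D,E,F,H,G], logical=[G,A,a,C,D,E,F,H]
After op 6 (swap(0, 1)): offset=7, physical=[G,a,C,D,E,F,H,A], logical=[A,G,a,C,D,E,F,H]
After op 7 (replace(4, 'o')): offset=7, physical=[G,a,C,o,E,F,H,A], logical=[A,G,a,C,o,E,F,H]
After op 8 (rotate(-1)): offset=6, physical=[G,a,C,o,E,F,H,A], logical=[H,A,G,a,C,o,E,F]
After op 9 (rotate(-1)): offset=5, physical=[G,a,C,o,E,F,H,A], logical=[F,H,A,G,a,C,o,E]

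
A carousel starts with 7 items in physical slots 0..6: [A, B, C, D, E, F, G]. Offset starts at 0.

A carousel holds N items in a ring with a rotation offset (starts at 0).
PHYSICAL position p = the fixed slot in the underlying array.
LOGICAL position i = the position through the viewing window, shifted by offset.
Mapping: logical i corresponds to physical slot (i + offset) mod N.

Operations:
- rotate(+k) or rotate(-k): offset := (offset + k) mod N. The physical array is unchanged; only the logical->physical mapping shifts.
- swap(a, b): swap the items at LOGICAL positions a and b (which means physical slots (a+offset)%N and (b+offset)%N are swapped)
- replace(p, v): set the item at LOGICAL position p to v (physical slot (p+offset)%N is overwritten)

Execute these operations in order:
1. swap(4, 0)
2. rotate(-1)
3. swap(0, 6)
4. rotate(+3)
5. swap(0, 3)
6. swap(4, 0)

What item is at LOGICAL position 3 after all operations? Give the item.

After op 1 (swap(4, 0)): offset=0, physical=[E,B,C,D,A,F,G], logical=[E,B,C,D,A,F,G]
After op 2 (rotate(-1)): offset=6, physical=[E,B,C,D,A,F,G], logical=[G,E,B,C,D,A,F]
After op 3 (swap(0, 6)): offset=6, physical=[E,B,C,D,A,G,F], logical=[F,E,B,C,D,A,G]
After op 4 (rotate(+3)): offset=2, physical=[E,B,C,D,A,G,F], logical=[C,D,A,G,F,E,B]
After op 5 (swap(0, 3)): offset=2, physical=[E,B,G,D,A,C,F], logical=[G,D,A,C,F,E,B]
After op 6 (swap(4, 0)): offset=2, physical=[E,B,F,D,A,C,G], logical=[F,D,A,C,G,E,B]

Answer: C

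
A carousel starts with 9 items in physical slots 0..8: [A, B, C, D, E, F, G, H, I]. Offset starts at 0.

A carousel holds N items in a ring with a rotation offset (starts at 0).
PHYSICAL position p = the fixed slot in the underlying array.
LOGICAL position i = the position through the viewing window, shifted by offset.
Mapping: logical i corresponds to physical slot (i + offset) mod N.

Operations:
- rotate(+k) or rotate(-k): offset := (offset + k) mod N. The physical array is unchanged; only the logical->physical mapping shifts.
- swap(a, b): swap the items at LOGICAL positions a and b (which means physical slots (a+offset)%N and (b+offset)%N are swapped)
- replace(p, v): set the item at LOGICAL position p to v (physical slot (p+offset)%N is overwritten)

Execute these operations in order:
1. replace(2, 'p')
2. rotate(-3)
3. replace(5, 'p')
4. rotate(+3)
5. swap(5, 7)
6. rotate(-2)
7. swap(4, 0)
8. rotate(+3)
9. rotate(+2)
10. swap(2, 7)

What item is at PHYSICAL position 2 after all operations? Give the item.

Answer: F

Derivation:
After op 1 (replace(2, 'p')): offset=0, physical=[A,B,p,D,E,F,G,H,I], logical=[A,B,p,D,E,F,G,H,I]
After op 2 (rotate(-3)): offset=6, physical=[A,B,p,D,E,F,G,H,I], logical=[G,H,I,A,B,p,D,E,F]
After op 3 (replace(5, 'p')): offset=6, physical=[A,B,p,D,E,F,G,H,I], logical=[G,H,I,A,B,p,D,E,F]
After op 4 (rotate(+3)): offset=0, physical=[A,B,p,D,E,F,G,H,I], logical=[A,B,p,D,E,F,G,H,I]
After op 5 (swap(5, 7)): offset=0, physical=[A,B,p,D,E,H,G,F,I], logical=[A,B,p,D,E,H,G,F,I]
After op 6 (rotate(-2)): offset=7, physical=[A,B,p,D,E,H,G,F,I], logical=[F,I,A,B,p,D,E,H,G]
After op 7 (swap(4, 0)): offset=7, physical=[A,B,F,D,E,H,G,p,I], logical=[p,I,A,B,F,D,E,H,G]
After op 8 (rotate(+3)): offset=1, physical=[A,B,F,D,E,H,G,p,I], logical=[B,F,D,E,H,G,p,I,A]
After op 9 (rotate(+2)): offset=3, physical=[A,B,F,D,E,H,G,p,I], logical=[D,E,H,G,p,I,A,B,F]
After op 10 (swap(2, 7)): offset=3, physical=[A,H,F,D,E,B,G,p,I], logical=[D,E,B,G,p,I,A,H,F]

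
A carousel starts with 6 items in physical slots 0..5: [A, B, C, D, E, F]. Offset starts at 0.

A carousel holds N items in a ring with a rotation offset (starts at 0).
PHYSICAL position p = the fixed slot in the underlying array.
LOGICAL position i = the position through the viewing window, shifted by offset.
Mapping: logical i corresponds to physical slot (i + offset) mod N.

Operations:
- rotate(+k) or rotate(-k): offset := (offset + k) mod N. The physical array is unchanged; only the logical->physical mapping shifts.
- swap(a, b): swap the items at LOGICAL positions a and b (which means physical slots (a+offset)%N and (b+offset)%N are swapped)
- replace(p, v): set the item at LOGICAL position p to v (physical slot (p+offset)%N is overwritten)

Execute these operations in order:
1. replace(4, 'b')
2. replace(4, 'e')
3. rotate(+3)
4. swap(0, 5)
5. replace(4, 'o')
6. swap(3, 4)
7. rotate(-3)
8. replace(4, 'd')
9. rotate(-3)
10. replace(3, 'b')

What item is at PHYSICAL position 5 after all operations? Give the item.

Answer: F

Derivation:
After op 1 (replace(4, 'b')): offset=0, physical=[A,B,C,D,b,F], logical=[A,B,C,D,b,F]
After op 2 (replace(4, 'e')): offset=0, physical=[A,B,C,D,e,F], logical=[A,B,C,D,e,F]
After op 3 (rotate(+3)): offset=3, physical=[A,B,C,D,e,F], logical=[D,e,F,A,B,C]
After op 4 (swap(0, 5)): offset=3, physical=[A,B,D,C,e,F], logical=[C,e,F,A,B,D]
After op 5 (replace(4, 'o')): offset=3, physical=[A,o,D,C,e,F], logical=[C,e,F,A,o,D]
After op 6 (swap(3, 4)): offset=3, physical=[o,A,D,C,e,F], logical=[C,e,F,o,A,D]
After op 7 (rotate(-3)): offset=0, physical=[o,A,D,C,e,F], logical=[o,A,D,C,e,F]
After op 8 (replace(4, 'd')): offset=0, physical=[o,A,D,C,d,F], logical=[o,A,D,C,d,F]
After op 9 (rotate(-3)): offset=3, physical=[o,A,D,C,d,F], logical=[C,d,F,o,A,D]
After op 10 (replace(3, 'b')): offset=3, physical=[b,A,D,C,d,F], logical=[C,d,F,b,A,D]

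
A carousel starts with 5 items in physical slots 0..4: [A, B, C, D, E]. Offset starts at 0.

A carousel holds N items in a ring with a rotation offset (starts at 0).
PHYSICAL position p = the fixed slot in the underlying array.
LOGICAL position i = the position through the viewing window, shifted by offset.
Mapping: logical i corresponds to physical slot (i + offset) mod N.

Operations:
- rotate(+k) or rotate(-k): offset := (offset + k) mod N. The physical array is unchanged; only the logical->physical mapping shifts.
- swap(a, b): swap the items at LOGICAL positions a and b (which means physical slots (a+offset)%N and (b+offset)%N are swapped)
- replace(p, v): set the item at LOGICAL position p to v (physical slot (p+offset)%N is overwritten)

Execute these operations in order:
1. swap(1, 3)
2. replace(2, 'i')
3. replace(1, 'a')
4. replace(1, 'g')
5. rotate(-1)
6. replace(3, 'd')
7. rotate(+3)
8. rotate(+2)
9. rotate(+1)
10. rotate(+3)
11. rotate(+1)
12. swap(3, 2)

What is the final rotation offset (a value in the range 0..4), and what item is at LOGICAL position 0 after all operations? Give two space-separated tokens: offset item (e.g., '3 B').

After op 1 (swap(1, 3)): offset=0, physical=[A,D,C,B,E], logical=[A,D,C,B,E]
After op 2 (replace(2, 'i')): offset=0, physical=[A,D,i,B,E], logical=[A,D,i,B,E]
After op 3 (replace(1, 'a')): offset=0, physical=[A,a,i,B,E], logical=[A,a,i,B,E]
After op 4 (replace(1, 'g')): offset=0, physical=[A,g,i,B,E], logical=[A,g,i,B,E]
After op 5 (rotate(-1)): offset=4, physical=[A,g,i,B,E], logical=[E,A,g,i,B]
After op 6 (replace(3, 'd')): offset=4, physical=[A,g,d,B,E], logical=[E,A,g,d,B]
After op 7 (rotate(+3)): offset=2, physical=[A,g,d,B,E], logical=[d,B,E,A,g]
After op 8 (rotate(+2)): offset=4, physical=[A,g,d,B,E], logical=[E,A,g,d,B]
After op 9 (rotate(+1)): offset=0, physical=[A,g,d,B,E], logical=[A,g,d,B,E]
After op 10 (rotate(+3)): offset=3, physical=[A,g,d,B,E], logical=[B,E,A,g,d]
After op 11 (rotate(+1)): offset=4, physical=[A,g,d,B,E], logical=[E,A,g,d,B]
After op 12 (swap(3, 2)): offset=4, physical=[A,d,g,B,E], logical=[E,A,d,g,B]

Answer: 4 E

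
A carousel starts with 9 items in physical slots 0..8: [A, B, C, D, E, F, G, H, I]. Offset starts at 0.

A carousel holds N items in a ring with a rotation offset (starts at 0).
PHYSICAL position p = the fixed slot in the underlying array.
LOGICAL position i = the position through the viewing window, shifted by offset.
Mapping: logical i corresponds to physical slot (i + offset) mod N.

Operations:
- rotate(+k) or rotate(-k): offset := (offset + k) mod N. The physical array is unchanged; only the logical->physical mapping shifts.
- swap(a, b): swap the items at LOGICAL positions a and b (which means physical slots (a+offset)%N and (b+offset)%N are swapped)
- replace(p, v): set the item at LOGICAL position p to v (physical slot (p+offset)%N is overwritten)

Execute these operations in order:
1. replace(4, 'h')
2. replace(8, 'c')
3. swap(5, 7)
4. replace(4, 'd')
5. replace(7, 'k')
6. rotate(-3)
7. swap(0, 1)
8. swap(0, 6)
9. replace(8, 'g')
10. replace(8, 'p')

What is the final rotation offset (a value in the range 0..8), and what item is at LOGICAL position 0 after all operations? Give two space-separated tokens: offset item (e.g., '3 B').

Answer: 6 D

Derivation:
After op 1 (replace(4, 'h')): offset=0, physical=[A,B,C,D,h,F,G,H,I], logical=[A,B,C,D,h,F,G,H,I]
After op 2 (replace(8, 'c')): offset=0, physical=[A,B,C,D,h,F,G,H,c], logical=[A,B,C,D,h,F,G,H,c]
After op 3 (swap(5, 7)): offset=0, physical=[A,B,C,D,h,H,G,F,c], logical=[A,B,C,D,h,H,G,F,c]
After op 4 (replace(4, 'd')): offset=0, physical=[A,B,C,D,d,H,G,F,c], logical=[A,B,C,D,d,H,G,F,c]
After op 5 (replace(7, 'k')): offset=0, physical=[A,B,C,D,d,H,G,k,c], logical=[A,B,C,D,d,H,G,k,c]
After op 6 (rotate(-3)): offset=6, physical=[A,B,C,D,d,H,G,k,c], logical=[G,k,c,A,B,C,D,d,H]
After op 7 (swap(0, 1)): offset=6, physical=[A,B,C,D,d,H,k,G,c], logical=[k,G,c,A,B,C,D,d,H]
After op 8 (swap(0, 6)): offset=6, physical=[A,B,C,k,d,H,D,G,c], logical=[D,G,c,A,B,C,k,d,H]
After op 9 (replace(8, 'g')): offset=6, physical=[A,B,C,k,d,g,D,G,c], logical=[D,G,c,A,B,C,k,d,g]
After op 10 (replace(8, 'p')): offset=6, physical=[A,B,C,k,d,p,D,G,c], logical=[D,G,c,A,B,C,k,d,p]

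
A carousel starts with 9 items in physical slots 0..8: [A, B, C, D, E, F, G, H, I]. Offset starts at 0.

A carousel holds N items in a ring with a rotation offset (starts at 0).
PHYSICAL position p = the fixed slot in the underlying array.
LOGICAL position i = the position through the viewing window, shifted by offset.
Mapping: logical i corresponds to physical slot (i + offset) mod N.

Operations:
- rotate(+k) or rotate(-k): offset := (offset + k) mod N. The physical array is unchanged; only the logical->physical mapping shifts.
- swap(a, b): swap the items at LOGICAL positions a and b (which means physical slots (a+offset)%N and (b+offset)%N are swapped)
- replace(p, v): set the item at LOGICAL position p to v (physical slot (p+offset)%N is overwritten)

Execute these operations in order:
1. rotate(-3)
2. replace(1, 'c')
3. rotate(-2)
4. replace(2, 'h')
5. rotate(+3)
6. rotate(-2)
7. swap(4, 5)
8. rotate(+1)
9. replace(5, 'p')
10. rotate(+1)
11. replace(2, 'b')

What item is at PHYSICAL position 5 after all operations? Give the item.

After op 1 (rotate(-3)): offset=6, physical=[A,B,C,D,E,F,G,H,I], logical=[G,H,I,A,B,C,D,E,F]
After op 2 (replace(1, 'c')): offset=6, physical=[A,B,C,D,E,F,G,c,I], logical=[G,c,I,A,B,C,D,E,F]
After op 3 (rotate(-2)): offset=4, physical=[A,B,C,D,E,F,G,c,I], logical=[E,F,G,c,I,A,B,C,D]
After op 4 (replace(2, 'h')): offset=4, physical=[A,B,C,D,E,F,h,c,I], logical=[E,F,h,c,I,A,B,C,D]
After op 5 (rotate(+3)): offset=7, physical=[A,B,C,D,E,F,h,c,I], logical=[c,I,A,B,C,D,E,F,h]
After op 6 (rotate(-2)): offset=5, physical=[A,B,C,D,E,F,h,c,I], logical=[F,h,c,I,A,B,C,D,E]
After op 7 (swap(4, 5)): offset=5, physical=[B,A,C,D,E,F,h,c,I], logical=[F,h,c,I,B,A,C,D,E]
After op 8 (rotate(+1)): offset=6, physical=[B,A,C,D,E,F,h,c,I], logical=[h,c,I,B,A,C,D,E,F]
After op 9 (replace(5, 'p')): offset=6, physical=[B,A,p,D,E,F,h,c,I], logical=[h,c,I,B,A,p,D,E,F]
After op 10 (rotate(+1)): offset=7, physical=[B,A,p,D,E,F,h,c,I], logical=[c,I,B,A,p,D,E,F,h]
After op 11 (replace(2, 'b')): offset=7, physical=[b,A,p,D,E,F,h,c,I], logical=[c,I,b,A,p,D,E,F,h]

Answer: F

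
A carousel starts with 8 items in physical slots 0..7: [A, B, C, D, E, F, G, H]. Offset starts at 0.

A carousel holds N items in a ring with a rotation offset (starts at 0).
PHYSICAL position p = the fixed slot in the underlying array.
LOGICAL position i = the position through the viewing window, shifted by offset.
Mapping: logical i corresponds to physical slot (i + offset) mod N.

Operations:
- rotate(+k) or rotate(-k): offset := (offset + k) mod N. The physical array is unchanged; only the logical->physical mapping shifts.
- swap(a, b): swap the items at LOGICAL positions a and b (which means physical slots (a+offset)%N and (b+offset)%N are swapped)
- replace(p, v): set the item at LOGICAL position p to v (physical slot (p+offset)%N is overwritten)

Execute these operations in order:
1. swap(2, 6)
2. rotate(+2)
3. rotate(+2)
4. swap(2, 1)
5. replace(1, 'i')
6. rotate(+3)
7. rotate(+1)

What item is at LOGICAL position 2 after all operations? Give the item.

Answer: G

Derivation:
After op 1 (swap(2, 6)): offset=0, physical=[A,B,G,D,E,F,C,H], logical=[A,B,G,D,E,F,C,H]
After op 2 (rotate(+2)): offset=2, physical=[A,B,G,D,E,F,C,H], logical=[G,D,E,F,C,H,A,B]
After op 3 (rotate(+2)): offset=4, physical=[A,B,G,D,E,F,C,H], logical=[E,F,C,H,A,B,G,D]
After op 4 (swap(2, 1)): offset=4, physical=[A,B,G,D,E,C,F,H], logical=[E,C,F,H,A,B,G,D]
After op 5 (replace(1, 'i')): offset=4, physical=[A,B,G,D,E,i,F,H], logical=[E,i,F,H,A,B,G,D]
After op 6 (rotate(+3)): offset=7, physical=[A,B,G,D,E,i,F,H], logical=[H,A,B,G,D,E,i,F]
After op 7 (rotate(+1)): offset=0, physical=[A,B,G,D,E,i,F,H], logical=[A,B,G,D,E,i,F,H]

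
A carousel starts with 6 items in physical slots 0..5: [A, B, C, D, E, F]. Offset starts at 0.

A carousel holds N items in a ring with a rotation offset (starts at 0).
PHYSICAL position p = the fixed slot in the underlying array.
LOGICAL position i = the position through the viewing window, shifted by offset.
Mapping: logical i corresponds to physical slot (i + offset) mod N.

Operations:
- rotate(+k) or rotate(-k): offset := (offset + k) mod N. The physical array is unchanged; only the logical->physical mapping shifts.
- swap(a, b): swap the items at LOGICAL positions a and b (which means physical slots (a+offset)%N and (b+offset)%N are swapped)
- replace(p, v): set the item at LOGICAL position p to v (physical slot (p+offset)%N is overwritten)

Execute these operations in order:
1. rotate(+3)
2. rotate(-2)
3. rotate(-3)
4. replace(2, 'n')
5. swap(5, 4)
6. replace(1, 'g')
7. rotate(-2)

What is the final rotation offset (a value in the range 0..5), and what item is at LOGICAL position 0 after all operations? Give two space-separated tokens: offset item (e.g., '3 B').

Answer: 2 D

Derivation:
After op 1 (rotate(+3)): offset=3, physical=[A,B,C,D,E,F], logical=[D,E,F,A,B,C]
After op 2 (rotate(-2)): offset=1, physical=[A,B,C,D,E,F], logical=[B,C,D,E,F,A]
After op 3 (rotate(-3)): offset=4, physical=[A,B,C,D,E,F], logical=[E,F,A,B,C,D]
After op 4 (replace(2, 'n')): offset=4, physical=[n,B,C,D,E,F], logical=[E,F,n,B,C,D]
After op 5 (swap(5, 4)): offset=4, physical=[n,B,D,C,E,F], logical=[E,F,n,B,D,C]
After op 6 (replace(1, 'g')): offset=4, physical=[n,B,D,C,E,g], logical=[E,g,n,B,D,C]
After op 7 (rotate(-2)): offset=2, physical=[n,B,D,C,E,g], logical=[D,C,E,g,n,B]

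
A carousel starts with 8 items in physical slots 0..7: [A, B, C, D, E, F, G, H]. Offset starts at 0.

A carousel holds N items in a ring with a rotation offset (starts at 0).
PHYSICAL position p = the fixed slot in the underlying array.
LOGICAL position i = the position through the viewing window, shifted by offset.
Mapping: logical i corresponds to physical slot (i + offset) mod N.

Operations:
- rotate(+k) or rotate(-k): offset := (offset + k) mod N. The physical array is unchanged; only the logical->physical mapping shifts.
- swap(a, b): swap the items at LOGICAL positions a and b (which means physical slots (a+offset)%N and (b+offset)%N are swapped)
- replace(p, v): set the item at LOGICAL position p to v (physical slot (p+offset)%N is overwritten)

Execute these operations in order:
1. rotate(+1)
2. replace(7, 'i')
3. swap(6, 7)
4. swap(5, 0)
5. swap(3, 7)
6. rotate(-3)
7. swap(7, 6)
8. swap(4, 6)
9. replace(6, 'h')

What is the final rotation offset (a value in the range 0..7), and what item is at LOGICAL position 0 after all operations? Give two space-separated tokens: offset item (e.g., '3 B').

Answer: 6 B

Derivation:
After op 1 (rotate(+1)): offset=1, physical=[A,B,C,D,E,F,G,H], logical=[B,C,D,E,F,G,H,A]
After op 2 (replace(7, 'i')): offset=1, physical=[i,B,C,D,E,F,G,H], logical=[B,C,D,E,F,G,H,i]
After op 3 (swap(6, 7)): offset=1, physical=[H,B,C,D,E,F,G,i], logical=[B,C,D,E,F,G,i,H]
After op 4 (swap(5, 0)): offset=1, physical=[H,G,C,D,E,F,B,i], logical=[G,C,D,E,F,B,i,H]
After op 5 (swap(3, 7)): offset=1, physical=[E,G,C,D,H,F,B,i], logical=[G,C,D,H,F,B,i,E]
After op 6 (rotate(-3)): offset=6, physical=[E,G,C,D,H,F,B,i], logical=[B,i,E,G,C,D,H,F]
After op 7 (swap(7, 6)): offset=6, physical=[E,G,C,D,F,H,B,i], logical=[B,i,E,G,C,D,F,H]
After op 8 (swap(4, 6)): offset=6, physical=[E,G,F,D,C,H,B,i], logical=[B,i,E,G,F,D,C,H]
After op 9 (replace(6, 'h')): offset=6, physical=[E,G,F,D,h,H,B,i], logical=[B,i,E,G,F,D,h,H]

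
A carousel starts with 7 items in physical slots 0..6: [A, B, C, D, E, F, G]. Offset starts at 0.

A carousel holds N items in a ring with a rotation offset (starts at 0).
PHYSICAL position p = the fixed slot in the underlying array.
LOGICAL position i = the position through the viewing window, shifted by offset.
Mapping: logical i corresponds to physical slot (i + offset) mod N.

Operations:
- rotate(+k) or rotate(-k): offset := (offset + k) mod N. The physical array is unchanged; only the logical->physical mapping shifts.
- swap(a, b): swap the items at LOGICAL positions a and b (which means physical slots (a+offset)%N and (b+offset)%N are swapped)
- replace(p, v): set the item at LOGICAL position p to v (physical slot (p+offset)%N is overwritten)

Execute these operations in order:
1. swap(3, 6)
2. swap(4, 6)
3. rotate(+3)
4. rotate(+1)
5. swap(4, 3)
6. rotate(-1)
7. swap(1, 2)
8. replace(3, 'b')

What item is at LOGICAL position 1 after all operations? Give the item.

Answer: F

Derivation:
After op 1 (swap(3, 6)): offset=0, physical=[A,B,C,G,E,F,D], logical=[A,B,C,G,E,F,D]
After op 2 (swap(4, 6)): offset=0, physical=[A,B,C,G,D,F,E], logical=[A,B,C,G,D,F,E]
After op 3 (rotate(+3)): offset=3, physical=[A,B,C,G,D,F,E], logical=[G,D,F,E,A,B,C]
After op 4 (rotate(+1)): offset=4, physical=[A,B,C,G,D,F,E], logical=[D,F,E,A,B,C,G]
After op 5 (swap(4, 3)): offset=4, physical=[B,A,C,G,D,F,E], logical=[D,F,E,B,A,C,G]
After op 6 (rotate(-1)): offset=3, physical=[B,A,C,G,D,F,E], logical=[G,D,F,E,B,A,C]
After op 7 (swap(1, 2)): offset=3, physical=[B,A,C,G,F,D,E], logical=[G,F,D,E,B,A,C]
After op 8 (replace(3, 'b')): offset=3, physical=[B,A,C,G,F,D,b], logical=[G,F,D,b,B,A,C]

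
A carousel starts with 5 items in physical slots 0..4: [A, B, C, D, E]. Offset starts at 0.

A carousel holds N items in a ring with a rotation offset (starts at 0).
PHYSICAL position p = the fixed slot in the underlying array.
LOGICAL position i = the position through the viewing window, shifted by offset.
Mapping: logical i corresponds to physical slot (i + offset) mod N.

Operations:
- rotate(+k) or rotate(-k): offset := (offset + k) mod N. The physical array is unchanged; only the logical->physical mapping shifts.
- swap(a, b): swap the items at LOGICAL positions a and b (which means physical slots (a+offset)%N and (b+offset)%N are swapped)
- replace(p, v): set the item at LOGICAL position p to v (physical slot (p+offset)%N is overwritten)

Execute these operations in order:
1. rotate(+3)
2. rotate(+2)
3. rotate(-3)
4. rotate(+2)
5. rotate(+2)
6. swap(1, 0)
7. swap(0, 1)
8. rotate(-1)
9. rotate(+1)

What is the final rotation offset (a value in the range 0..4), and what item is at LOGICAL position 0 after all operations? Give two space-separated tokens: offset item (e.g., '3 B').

After op 1 (rotate(+3)): offset=3, physical=[A,B,C,D,E], logical=[D,E,A,B,C]
After op 2 (rotate(+2)): offset=0, physical=[A,B,C,D,E], logical=[A,B,C,D,E]
After op 3 (rotate(-3)): offset=2, physical=[A,B,C,D,E], logical=[C,D,E,A,B]
After op 4 (rotate(+2)): offset=4, physical=[A,B,C,D,E], logical=[E,A,B,C,D]
After op 5 (rotate(+2)): offset=1, physical=[A,B,C,D,E], logical=[B,C,D,E,A]
After op 6 (swap(1, 0)): offset=1, physical=[A,C,B,D,E], logical=[C,B,D,E,A]
After op 7 (swap(0, 1)): offset=1, physical=[A,B,C,D,E], logical=[B,C,D,E,A]
After op 8 (rotate(-1)): offset=0, physical=[A,B,C,D,E], logical=[A,B,C,D,E]
After op 9 (rotate(+1)): offset=1, physical=[A,B,C,D,E], logical=[B,C,D,E,A]

Answer: 1 B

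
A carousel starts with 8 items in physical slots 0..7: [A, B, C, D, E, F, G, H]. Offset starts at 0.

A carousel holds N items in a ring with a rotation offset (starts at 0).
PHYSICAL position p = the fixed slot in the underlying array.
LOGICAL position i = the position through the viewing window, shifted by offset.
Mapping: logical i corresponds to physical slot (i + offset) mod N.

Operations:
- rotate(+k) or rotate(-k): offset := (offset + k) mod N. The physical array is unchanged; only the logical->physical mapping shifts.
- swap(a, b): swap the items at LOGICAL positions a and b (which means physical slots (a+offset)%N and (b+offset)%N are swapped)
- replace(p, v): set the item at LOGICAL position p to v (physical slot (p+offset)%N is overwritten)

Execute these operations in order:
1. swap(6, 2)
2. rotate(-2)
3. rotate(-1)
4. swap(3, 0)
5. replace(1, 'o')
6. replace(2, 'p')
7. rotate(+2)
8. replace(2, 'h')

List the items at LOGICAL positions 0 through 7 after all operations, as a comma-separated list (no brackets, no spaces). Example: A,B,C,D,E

After op 1 (swap(6, 2)): offset=0, physical=[A,B,G,D,E,F,C,H], logical=[A,B,G,D,E,F,C,H]
After op 2 (rotate(-2)): offset=6, physical=[A,B,G,D,E,F,C,H], logical=[C,H,A,B,G,D,E,F]
After op 3 (rotate(-1)): offset=5, physical=[A,B,G,D,E,F,C,H], logical=[F,C,H,A,B,G,D,E]
After op 4 (swap(3, 0)): offset=5, physical=[F,B,G,D,E,A,C,H], logical=[A,C,H,F,B,G,D,E]
After op 5 (replace(1, 'o')): offset=5, physical=[F,B,G,D,E,A,o,H], logical=[A,o,H,F,B,G,D,E]
After op 6 (replace(2, 'p')): offset=5, physical=[F,B,G,D,E,A,o,p], logical=[A,o,p,F,B,G,D,E]
After op 7 (rotate(+2)): offset=7, physical=[F,B,G,D,E,A,o,p], logical=[p,F,B,G,D,E,A,o]
After op 8 (replace(2, 'h')): offset=7, physical=[F,h,G,D,E,A,o,p], logical=[p,F,h,G,D,E,A,o]

Answer: p,F,h,G,D,E,A,o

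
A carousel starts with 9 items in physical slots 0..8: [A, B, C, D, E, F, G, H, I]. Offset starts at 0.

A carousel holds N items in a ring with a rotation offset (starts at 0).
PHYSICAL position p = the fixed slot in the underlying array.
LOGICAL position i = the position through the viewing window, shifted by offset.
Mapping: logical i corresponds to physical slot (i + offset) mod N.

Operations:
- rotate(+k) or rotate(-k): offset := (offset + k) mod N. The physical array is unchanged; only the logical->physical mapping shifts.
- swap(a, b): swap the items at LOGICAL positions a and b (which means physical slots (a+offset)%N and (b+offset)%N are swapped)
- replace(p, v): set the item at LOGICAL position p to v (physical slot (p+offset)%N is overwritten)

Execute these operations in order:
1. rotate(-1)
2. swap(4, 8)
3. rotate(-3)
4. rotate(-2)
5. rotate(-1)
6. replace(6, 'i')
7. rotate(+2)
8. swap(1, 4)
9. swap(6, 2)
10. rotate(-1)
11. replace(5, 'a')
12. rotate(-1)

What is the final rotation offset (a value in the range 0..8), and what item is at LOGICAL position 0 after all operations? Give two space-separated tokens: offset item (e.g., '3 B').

Answer: 2 C

Derivation:
After op 1 (rotate(-1)): offset=8, physical=[A,B,C,D,E,F,G,H,I], logical=[I,A,B,C,D,E,F,G,H]
After op 2 (swap(4, 8)): offset=8, physical=[A,B,C,H,E,F,G,D,I], logical=[I,A,B,C,H,E,F,G,D]
After op 3 (rotate(-3)): offset=5, physical=[A,B,C,H,E,F,G,D,I], logical=[F,G,D,I,A,B,C,H,E]
After op 4 (rotate(-2)): offset=3, physical=[A,B,C,H,E,F,G,D,I], logical=[H,E,F,G,D,I,A,B,C]
After op 5 (rotate(-1)): offset=2, physical=[A,B,C,H,E,F,G,D,I], logical=[C,H,E,F,G,D,I,A,B]
After op 6 (replace(6, 'i')): offset=2, physical=[A,B,C,H,E,F,G,D,i], logical=[C,H,E,F,G,D,i,A,B]
After op 7 (rotate(+2)): offset=4, physical=[A,B,C,H,E,F,G,D,i], logical=[E,F,G,D,i,A,B,C,H]
After op 8 (swap(1, 4)): offset=4, physical=[A,B,C,H,E,i,G,D,F], logical=[E,i,G,D,F,A,B,C,H]
After op 9 (swap(6, 2)): offset=4, physical=[A,G,C,H,E,i,B,D,F], logical=[E,i,B,D,F,A,G,C,H]
After op 10 (rotate(-1)): offset=3, physical=[A,G,C,H,E,i,B,D,F], logical=[H,E,i,B,D,F,A,G,C]
After op 11 (replace(5, 'a')): offset=3, physical=[A,G,C,H,E,i,B,D,a], logical=[H,E,i,B,D,a,A,G,C]
After op 12 (rotate(-1)): offset=2, physical=[A,G,C,H,E,i,B,D,a], logical=[C,H,E,i,B,D,a,A,G]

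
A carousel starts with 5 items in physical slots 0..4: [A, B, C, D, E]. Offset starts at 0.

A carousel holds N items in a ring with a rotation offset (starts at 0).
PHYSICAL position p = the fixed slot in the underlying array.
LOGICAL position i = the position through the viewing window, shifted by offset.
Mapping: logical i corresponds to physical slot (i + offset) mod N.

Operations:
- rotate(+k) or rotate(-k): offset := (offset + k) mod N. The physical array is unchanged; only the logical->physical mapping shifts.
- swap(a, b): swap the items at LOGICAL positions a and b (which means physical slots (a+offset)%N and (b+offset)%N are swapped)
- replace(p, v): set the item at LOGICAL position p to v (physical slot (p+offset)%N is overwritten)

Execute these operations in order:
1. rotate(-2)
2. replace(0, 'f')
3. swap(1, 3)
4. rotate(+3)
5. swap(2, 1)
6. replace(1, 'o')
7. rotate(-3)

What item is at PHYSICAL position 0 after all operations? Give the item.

After op 1 (rotate(-2)): offset=3, physical=[A,B,C,D,E], logical=[D,E,A,B,C]
After op 2 (replace(0, 'f')): offset=3, physical=[A,B,C,f,E], logical=[f,E,A,B,C]
After op 3 (swap(1, 3)): offset=3, physical=[A,E,C,f,B], logical=[f,B,A,E,C]
After op 4 (rotate(+3)): offset=1, physical=[A,E,C,f,B], logical=[E,C,f,B,A]
After op 5 (swap(2, 1)): offset=1, physical=[A,E,f,C,B], logical=[E,f,C,B,A]
After op 6 (replace(1, 'o')): offset=1, physical=[A,E,o,C,B], logical=[E,o,C,B,A]
After op 7 (rotate(-3)): offset=3, physical=[A,E,o,C,B], logical=[C,B,A,E,o]

Answer: A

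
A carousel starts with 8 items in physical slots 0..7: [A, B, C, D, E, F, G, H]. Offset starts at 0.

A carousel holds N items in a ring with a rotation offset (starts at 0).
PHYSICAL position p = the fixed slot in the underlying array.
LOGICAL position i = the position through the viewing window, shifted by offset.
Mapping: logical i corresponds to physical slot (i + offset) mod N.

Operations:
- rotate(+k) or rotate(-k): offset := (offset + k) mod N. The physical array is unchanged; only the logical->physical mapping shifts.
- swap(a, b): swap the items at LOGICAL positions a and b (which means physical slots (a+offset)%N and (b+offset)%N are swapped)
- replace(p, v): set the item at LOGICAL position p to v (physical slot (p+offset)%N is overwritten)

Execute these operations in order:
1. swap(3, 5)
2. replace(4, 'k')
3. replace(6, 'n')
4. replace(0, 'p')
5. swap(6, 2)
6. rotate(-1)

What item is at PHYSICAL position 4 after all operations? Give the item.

After op 1 (swap(3, 5)): offset=0, physical=[A,B,C,F,E,D,G,H], logical=[A,B,C,F,E,D,G,H]
After op 2 (replace(4, 'k')): offset=0, physical=[A,B,C,F,k,D,G,H], logical=[A,B,C,F,k,D,G,H]
After op 3 (replace(6, 'n')): offset=0, physical=[A,B,C,F,k,D,n,H], logical=[A,B,C,F,k,D,n,H]
After op 4 (replace(0, 'p')): offset=0, physical=[p,B,C,F,k,D,n,H], logical=[p,B,C,F,k,D,n,H]
After op 5 (swap(6, 2)): offset=0, physical=[p,B,n,F,k,D,C,H], logical=[p,B,n,F,k,D,C,H]
After op 6 (rotate(-1)): offset=7, physical=[p,B,n,F,k,D,C,H], logical=[H,p,B,n,F,k,D,C]

Answer: k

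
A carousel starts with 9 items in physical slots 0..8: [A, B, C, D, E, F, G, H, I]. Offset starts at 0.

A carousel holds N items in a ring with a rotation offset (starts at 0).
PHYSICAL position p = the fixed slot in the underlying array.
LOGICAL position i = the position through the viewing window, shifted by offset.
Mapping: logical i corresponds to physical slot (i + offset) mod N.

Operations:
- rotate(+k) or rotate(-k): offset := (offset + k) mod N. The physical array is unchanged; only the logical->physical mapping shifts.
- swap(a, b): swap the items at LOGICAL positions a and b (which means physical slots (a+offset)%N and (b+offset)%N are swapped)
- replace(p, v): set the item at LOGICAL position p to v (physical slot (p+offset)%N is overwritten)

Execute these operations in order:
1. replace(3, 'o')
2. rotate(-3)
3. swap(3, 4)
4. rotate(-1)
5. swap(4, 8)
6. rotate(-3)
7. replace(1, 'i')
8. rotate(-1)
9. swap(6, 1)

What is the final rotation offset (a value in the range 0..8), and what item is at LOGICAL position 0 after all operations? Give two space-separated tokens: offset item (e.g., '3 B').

Answer: 1 A

Derivation:
After op 1 (replace(3, 'o')): offset=0, physical=[A,B,C,o,E,F,G,H,I], logical=[A,B,C,o,E,F,G,H,I]
After op 2 (rotate(-3)): offset=6, physical=[A,B,C,o,E,F,G,H,I], logical=[G,H,I,A,B,C,o,E,F]
After op 3 (swap(3, 4)): offset=6, physical=[B,A,C,o,E,F,G,H,I], logical=[G,H,I,B,A,C,o,E,F]
After op 4 (rotate(-1)): offset=5, physical=[B,A,C,o,E,F,G,H,I], logical=[F,G,H,I,B,A,C,o,E]
After op 5 (swap(4, 8)): offset=5, physical=[E,A,C,o,B,F,G,H,I], logical=[F,G,H,I,E,A,C,o,B]
After op 6 (rotate(-3)): offset=2, physical=[E,A,C,o,B,F,G,H,I], logical=[C,o,B,F,G,H,I,E,A]
After op 7 (replace(1, 'i')): offset=2, physical=[E,A,C,i,B,F,G,H,I], logical=[C,i,B,F,G,H,I,E,A]
After op 8 (rotate(-1)): offset=1, physical=[E,A,C,i,B,F,G,H,I], logical=[A,C,i,B,F,G,H,I,E]
After op 9 (swap(6, 1)): offset=1, physical=[E,A,H,i,B,F,G,C,I], logical=[A,H,i,B,F,G,C,I,E]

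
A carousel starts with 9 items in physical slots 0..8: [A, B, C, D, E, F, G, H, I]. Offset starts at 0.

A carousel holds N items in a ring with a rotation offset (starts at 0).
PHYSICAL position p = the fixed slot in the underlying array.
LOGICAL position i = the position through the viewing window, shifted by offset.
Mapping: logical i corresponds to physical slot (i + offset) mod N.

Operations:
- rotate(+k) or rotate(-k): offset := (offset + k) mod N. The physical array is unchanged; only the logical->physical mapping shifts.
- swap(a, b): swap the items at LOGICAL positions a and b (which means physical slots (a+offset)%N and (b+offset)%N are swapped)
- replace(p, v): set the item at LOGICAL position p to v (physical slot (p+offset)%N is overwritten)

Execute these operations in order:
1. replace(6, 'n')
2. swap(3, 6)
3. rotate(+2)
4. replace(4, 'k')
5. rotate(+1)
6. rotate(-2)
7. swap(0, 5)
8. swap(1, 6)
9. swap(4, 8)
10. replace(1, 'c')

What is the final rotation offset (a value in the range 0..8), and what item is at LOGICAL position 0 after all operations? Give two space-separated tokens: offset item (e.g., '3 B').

Answer: 1 k

Derivation:
After op 1 (replace(6, 'n')): offset=0, physical=[A,B,C,D,E,F,n,H,I], logical=[A,B,C,D,E,F,n,H,I]
After op 2 (swap(3, 6)): offset=0, physical=[A,B,C,n,E,F,D,H,I], logical=[A,B,C,n,E,F,D,H,I]
After op 3 (rotate(+2)): offset=2, physical=[A,B,C,n,E,F,D,H,I], logical=[C,n,E,F,D,H,I,A,B]
After op 4 (replace(4, 'k')): offset=2, physical=[A,B,C,n,E,F,k,H,I], logical=[C,n,E,F,k,H,I,A,B]
After op 5 (rotate(+1)): offset=3, physical=[A,B,C,n,E,F,k,H,I], logical=[n,E,F,k,H,I,A,B,C]
After op 6 (rotate(-2)): offset=1, physical=[A,B,C,n,E,F,k,H,I], logical=[B,C,n,E,F,k,H,I,A]
After op 7 (swap(0, 5)): offset=1, physical=[A,k,C,n,E,F,B,H,I], logical=[k,C,n,E,F,B,H,I,A]
After op 8 (swap(1, 6)): offset=1, physical=[A,k,H,n,E,F,B,C,I], logical=[k,H,n,E,F,B,C,I,A]
After op 9 (swap(4, 8)): offset=1, physical=[F,k,H,n,E,A,B,C,I], logical=[k,H,n,E,A,B,C,I,F]
After op 10 (replace(1, 'c')): offset=1, physical=[F,k,c,n,E,A,B,C,I], logical=[k,c,n,E,A,B,C,I,F]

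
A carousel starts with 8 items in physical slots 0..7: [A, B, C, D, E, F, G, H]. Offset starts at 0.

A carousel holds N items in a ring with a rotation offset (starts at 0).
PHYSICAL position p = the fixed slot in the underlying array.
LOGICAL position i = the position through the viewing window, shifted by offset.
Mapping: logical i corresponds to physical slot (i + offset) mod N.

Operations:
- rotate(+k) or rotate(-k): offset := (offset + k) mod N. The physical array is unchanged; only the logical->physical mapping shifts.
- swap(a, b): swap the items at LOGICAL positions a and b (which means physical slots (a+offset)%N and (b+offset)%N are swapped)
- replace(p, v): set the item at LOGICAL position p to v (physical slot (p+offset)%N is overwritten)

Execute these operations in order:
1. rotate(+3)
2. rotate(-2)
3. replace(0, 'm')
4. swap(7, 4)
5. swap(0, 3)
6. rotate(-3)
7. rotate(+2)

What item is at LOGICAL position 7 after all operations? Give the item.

After op 1 (rotate(+3)): offset=3, physical=[A,B,C,D,E,F,G,H], logical=[D,E,F,G,H,A,B,C]
After op 2 (rotate(-2)): offset=1, physical=[A,B,C,D,E,F,G,H], logical=[B,C,D,E,F,G,H,A]
After op 3 (replace(0, 'm')): offset=1, physical=[A,m,C,D,E,F,G,H], logical=[m,C,D,E,F,G,H,A]
After op 4 (swap(7, 4)): offset=1, physical=[F,m,C,D,E,A,G,H], logical=[m,C,D,E,A,G,H,F]
After op 5 (swap(0, 3)): offset=1, physical=[F,E,C,D,m,A,G,H], logical=[E,C,D,m,A,G,H,F]
After op 6 (rotate(-3)): offset=6, physical=[F,E,C,D,m,A,G,H], logical=[G,H,F,E,C,D,m,A]
After op 7 (rotate(+2)): offset=0, physical=[F,E,C,D,m,A,G,H], logical=[F,E,C,D,m,A,G,H]

Answer: H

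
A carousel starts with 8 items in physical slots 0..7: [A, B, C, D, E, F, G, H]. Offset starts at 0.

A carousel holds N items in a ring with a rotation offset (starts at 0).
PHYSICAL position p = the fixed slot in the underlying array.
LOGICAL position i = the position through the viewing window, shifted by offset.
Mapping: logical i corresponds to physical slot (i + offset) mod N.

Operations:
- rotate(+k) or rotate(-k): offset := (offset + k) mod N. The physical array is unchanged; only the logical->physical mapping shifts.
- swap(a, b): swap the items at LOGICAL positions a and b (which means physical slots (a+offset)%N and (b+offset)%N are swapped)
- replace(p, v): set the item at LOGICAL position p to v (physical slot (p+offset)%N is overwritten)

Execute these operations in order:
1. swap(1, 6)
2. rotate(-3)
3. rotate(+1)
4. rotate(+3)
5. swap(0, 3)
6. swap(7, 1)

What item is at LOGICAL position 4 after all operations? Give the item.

Answer: F

Derivation:
After op 1 (swap(1, 6)): offset=0, physical=[A,G,C,D,E,F,B,H], logical=[A,G,C,D,E,F,B,H]
After op 2 (rotate(-3)): offset=5, physical=[A,G,C,D,E,F,B,H], logical=[F,B,H,A,G,C,D,E]
After op 3 (rotate(+1)): offset=6, physical=[A,G,C,D,E,F,B,H], logical=[B,H,A,G,C,D,E,F]
After op 4 (rotate(+3)): offset=1, physical=[A,G,C,D,E,F,B,H], logical=[G,C,D,E,F,B,H,A]
After op 5 (swap(0, 3)): offset=1, physical=[A,E,C,D,G,F,B,H], logical=[E,C,D,G,F,B,H,A]
After op 6 (swap(7, 1)): offset=1, physical=[C,E,A,D,G,F,B,H], logical=[E,A,D,G,F,B,H,C]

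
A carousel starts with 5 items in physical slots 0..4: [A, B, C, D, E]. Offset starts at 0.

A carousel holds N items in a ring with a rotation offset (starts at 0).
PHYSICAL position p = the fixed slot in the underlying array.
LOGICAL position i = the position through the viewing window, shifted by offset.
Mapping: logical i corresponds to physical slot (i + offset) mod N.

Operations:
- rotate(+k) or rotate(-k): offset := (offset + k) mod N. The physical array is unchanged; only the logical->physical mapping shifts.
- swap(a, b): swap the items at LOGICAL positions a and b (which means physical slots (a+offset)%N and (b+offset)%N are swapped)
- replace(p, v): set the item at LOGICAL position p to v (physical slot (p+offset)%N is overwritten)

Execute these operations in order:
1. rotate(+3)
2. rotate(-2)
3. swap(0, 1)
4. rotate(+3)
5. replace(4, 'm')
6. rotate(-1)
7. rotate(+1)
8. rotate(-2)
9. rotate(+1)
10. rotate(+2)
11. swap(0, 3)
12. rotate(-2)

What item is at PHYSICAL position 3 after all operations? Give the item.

Answer: A

Derivation:
After op 1 (rotate(+3)): offset=3, physical=[A,B,C,D,E], logical=[D,E,A,B,C]
After op 2 (rotate(-2)): offset=1, physical=[A,B,C,D,E], logical=[B,C,D,E,A]
After op 3 (swap(0, 1)): offset=1, physical=[A,C,B,D,E], logical=[C,B,D,E,A]
After op 4 (rotate(+3)): offset=4, physical=[A,C,B,D,E], logical=[E,A,C,B,D]
After op 5 (replace(4, 'm')): offset=4, physical=[A,C,B,m,E], logical=[E,A,C,B,m]
After op 6 (rotate(-1)): offset=3, physical=[A,C,B,m,E], logical=[m,E,A,C,B]
After op 7 (rotate(+1)): offset=4, physical=[A,C,B,m,E], logical=[E,A,C,B,m]
After op 8 (rotate(-2)): offset=2, physical=[A,C,B,m,E], logical=[B,m,E,A,C]
After op 9 (rotate(+1)): offset=3, physical=[A,C,B,m,E], logical=[m,E,A,C,B]
After op 10 (rotate(+2)): offset=0, physical=[A,C,B,m,E], logical=[A,C,B,m,E]
After op 11 (swap(0, 3)): offset=0, physical=[m,C,B,A,E], logical=[m,C,B,A,E]
After op 12 (rotate(-2)): offset=3, physical=[m,C,B,A,E], logical=[A,E,m,C,B]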